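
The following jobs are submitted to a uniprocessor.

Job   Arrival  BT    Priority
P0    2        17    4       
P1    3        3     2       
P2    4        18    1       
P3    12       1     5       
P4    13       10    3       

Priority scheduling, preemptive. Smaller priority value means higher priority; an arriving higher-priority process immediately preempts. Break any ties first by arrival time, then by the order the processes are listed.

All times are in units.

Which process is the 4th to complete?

P0

Timeline: | idle 0-2 | P0 2-3 | P1 3-4 | P2 4-22 | P1 22-24 | P4 24-34 | P0 34-50 | P3 50-51 |
Completion: P0=50  P1=24  P2=22  P3=51  P4=34
Finish order: P2 → P1 → P4 → P0 → P3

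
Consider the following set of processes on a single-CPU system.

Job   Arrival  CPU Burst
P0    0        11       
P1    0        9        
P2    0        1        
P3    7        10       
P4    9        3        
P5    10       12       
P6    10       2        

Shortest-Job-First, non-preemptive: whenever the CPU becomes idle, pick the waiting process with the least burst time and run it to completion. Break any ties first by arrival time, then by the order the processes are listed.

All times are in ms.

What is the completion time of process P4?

Timeline: | P2 0-1 | P1 1-10 | P6 10-12 | P4 12-15 | P3 15-25 | P0 25-36 | P5 36-48 |
Completion: P0=36  P1=10  P2=1  P3=25  P4=15  P5=48  P6=12

15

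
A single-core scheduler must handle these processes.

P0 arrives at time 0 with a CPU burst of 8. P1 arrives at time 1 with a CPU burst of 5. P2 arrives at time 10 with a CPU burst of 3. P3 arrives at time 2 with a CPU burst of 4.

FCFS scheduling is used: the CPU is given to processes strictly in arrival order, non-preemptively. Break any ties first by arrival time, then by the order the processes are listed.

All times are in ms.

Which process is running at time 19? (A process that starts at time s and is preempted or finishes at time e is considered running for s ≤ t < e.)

P2

Schedule: | P0 0-8 | P1 8-13 | P3 13-17 | P2 17-20 |
Completion: P0=8  P1=13  P2=20  P3=17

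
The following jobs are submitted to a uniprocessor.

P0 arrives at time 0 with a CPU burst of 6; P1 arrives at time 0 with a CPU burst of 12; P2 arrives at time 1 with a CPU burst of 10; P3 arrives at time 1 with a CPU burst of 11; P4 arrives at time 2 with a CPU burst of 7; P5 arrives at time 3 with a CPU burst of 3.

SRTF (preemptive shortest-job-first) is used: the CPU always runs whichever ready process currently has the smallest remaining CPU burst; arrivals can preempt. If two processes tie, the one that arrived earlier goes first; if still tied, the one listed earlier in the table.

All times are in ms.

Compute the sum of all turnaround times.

Gantt: | P0 0-6 | P5 6-9 | P4 9-16 | P2 16-26 | P3 26-37 | P1 37-49 |
Completion: P0=6  P1=49  P2=26  P3=37  P4=16  P5=9
Turnaround (C−A): P0=6  P1=49  P2=25  P3=36  P4=14  P5=6
Turnaround = completion − arrival: P0=6, P1=49, P2=25, P3=36, P4=14, P5=6
Total turnaround = 6 + 49 + 25 + 36 + 14 + 6 = 136

136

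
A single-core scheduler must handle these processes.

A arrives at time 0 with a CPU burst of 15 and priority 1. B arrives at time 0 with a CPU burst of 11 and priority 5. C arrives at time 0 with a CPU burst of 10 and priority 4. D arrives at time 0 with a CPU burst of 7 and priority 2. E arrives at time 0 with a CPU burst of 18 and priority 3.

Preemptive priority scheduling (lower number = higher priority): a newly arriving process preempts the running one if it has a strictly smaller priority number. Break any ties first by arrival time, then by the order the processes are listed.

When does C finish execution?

Gantt: | A 0-15 | D 15-22 | E 22-40 | C 40-50 | B 50-61 |
Completion: A=15  B=61  C=50  D=22  E=40
Turnaround (C−A): A=15  B=61  C=50  D=22  E=40

50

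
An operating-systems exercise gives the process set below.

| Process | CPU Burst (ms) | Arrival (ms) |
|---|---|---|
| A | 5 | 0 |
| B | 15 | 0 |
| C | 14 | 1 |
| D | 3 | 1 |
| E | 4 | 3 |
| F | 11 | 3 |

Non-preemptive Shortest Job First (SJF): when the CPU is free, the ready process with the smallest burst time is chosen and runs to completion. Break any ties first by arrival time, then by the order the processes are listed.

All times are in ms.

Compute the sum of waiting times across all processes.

77

Schedule: | A 0-5 | D 5-8 | E 8-12 | F 12-23 | C 23-37 | B 37-52 |
Completion: A=5  B=52  C=37  D=8  E=12  F=23
Waiting = turnaround − burst: A=0, B=37, C=22, D=4, E=5, F=9
Total waiting = 0 + 37 + 22 + 4 + 5 + 9 = 77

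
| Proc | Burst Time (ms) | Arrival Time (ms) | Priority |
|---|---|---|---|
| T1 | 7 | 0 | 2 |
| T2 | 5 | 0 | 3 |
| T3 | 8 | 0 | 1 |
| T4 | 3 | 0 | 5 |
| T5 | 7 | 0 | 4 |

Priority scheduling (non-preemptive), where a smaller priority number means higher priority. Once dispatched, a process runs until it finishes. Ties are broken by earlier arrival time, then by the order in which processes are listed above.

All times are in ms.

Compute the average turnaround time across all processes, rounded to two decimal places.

20.00

Gantt: | T3 0-8 | T1 8-15 | T2 15-20 | T5 20-27 | T4 27-30 |
Completion: T1=15  T2=20  T3=8  T4=30  T5=27
Turnaround times: T1=15, T2=20, T3=8, T4=30, T5=27
Average turnaround = (15+20+8+30+27) / 5 = 100/5 = 20.00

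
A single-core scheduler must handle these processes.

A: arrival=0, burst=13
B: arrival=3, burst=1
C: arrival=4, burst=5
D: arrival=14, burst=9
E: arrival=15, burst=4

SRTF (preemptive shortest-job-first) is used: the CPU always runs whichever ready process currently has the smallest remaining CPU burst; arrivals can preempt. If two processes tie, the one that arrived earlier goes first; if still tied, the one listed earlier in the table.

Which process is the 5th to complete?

Schedule: | A 0-3 | B 3-4 | C 4-9 | A 9-19 | E 19-23 | D 23-32 |
Completion: A=19  B=4  C=9  D=32  E=23
Turnaround (C−A): A=19  B=1  C=5  D=18  E=8
Finish order: B → C → A → E → D

D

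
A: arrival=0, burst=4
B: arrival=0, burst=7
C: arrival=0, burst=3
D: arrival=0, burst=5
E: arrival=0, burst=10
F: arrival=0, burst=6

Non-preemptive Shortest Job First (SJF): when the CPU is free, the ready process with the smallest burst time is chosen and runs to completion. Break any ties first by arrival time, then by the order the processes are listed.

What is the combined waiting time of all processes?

Gantt: | C 0-3 | A 3-7 | D 7-12 | F 12-18 | B 18-25 | E 25-35 |
Completion: A=7  B=25  C=3  D=12  E=35  F=18
Waiting = turnaround − burst: A=3, B=18, C=0, D=7, E=25, F=12
Total waiting = 3 + 18 + 0 + 7 + 25 + 12 = 65

65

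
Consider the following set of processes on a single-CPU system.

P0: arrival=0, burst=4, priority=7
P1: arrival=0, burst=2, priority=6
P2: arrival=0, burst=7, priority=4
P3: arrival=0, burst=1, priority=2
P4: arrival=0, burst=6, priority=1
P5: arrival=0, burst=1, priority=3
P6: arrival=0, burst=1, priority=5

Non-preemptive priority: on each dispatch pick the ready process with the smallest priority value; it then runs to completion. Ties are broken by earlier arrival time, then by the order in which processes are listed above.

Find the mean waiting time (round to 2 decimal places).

10.00

Gantt: | P4 0-6 | P3 6-7 | P5 7-8 | P2 8-15 | P6 15-16 | P1 16-18 | P0 18-22 |
Completion: P0=22  P1=18  P2=15  P3=7  P4=6  P5=8  P6=16
Turnaround (C−A): P0=22  P1=18  P2=15  P3=7  P4=6  P5=8  P6=16
Waiting times: P0=18, P1=16, P2=8, P3=6, P4=0, P5=7, P6=15
Average waiting = (18+16+8+6+0+7+15) / 7 = 70/7 = 10.00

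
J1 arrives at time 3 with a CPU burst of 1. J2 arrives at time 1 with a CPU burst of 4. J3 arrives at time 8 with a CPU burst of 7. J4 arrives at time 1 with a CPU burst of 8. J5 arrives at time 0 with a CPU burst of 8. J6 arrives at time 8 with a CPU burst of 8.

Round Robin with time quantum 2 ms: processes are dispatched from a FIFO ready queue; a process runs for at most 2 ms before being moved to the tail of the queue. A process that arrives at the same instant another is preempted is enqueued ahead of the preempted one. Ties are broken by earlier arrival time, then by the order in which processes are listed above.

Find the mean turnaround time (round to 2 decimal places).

Timeline: | J5 0-2 | J2 2-4 | J4 4-6 | J5 6-8 | J1 8-9 | J2 9-11 | J4 11-13 | J3 13-15 | J6 15-17 | J5 17-19 | J4 19-21 | J3 21-23 | J6 23-25 | J5 25-27 | J4 27-29 | J3 29-31 | J6 31-33 | J3 33-34 | J6 34-36 |
Completion: J1=9  J2=11  J3=34  J4=29  J5=27  J6=36
Turnaround times: J1=6, J2=10, J3=26, J4=28, J5=27, J6=28
Average turnaround = (6+10+26+28+27+28) / 6 = 125/6 = 20.83

20.83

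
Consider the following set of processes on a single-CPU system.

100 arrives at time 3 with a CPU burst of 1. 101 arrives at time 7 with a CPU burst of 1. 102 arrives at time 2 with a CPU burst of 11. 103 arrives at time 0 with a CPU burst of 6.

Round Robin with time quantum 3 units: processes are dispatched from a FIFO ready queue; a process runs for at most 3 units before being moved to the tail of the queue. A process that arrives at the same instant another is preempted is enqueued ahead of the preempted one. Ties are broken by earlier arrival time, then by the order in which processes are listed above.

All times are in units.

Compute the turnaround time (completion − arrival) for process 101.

Timeline: | 103 0-3 | 102 3-6 | 100 6-7 | 103 7-10 | 102 10-13 | 101 13-14 | 102 14-19 |
Completion: 100=7  101=14  102=19  103=10
Turnaround (C−A): 100=4  101=7  102=17  103=10
Turnaround(101) = completion − arrival = 14 − 7 = 7

7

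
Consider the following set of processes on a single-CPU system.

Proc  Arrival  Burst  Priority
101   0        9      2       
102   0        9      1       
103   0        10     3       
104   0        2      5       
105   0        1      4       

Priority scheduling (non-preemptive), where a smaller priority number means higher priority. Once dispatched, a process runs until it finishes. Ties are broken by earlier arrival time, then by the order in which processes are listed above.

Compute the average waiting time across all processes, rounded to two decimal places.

Gantt: | 102 0-9 | 101 9-18 | 103 18-28 | 105 28-29 | 104 29-31 |
Completion: 101=18  102=9  103=28  104=31  105=29
Waiting times: 101=9, 102=0, 103=18, 104=29, 105=28
Average waiting = (9+0+18+29+28) / 5 = 84/5 = 16.80

16.80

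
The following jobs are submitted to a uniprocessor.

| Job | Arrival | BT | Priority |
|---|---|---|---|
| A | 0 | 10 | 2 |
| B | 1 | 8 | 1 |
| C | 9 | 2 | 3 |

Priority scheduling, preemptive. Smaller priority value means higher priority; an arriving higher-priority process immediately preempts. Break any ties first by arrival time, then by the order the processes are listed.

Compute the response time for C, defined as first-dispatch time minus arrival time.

9

Timeline: | A 0-1 | B 1-9 | A 9-18 | C 18-20 |
Completion: A=18  B=9  C=20
Response(C) = first start − arrival = 18 − 9 = 9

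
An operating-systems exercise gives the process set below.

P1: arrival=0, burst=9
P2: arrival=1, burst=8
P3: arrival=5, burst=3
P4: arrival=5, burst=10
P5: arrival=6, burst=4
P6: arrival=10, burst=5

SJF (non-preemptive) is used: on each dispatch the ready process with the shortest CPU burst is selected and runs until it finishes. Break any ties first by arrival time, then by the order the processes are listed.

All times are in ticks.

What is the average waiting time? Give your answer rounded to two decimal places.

Timeline: | P1 0-9 | P3 9-12 | P5 12-16 | P6 16-21 | P2 21-29 | P4 29-39 |
Completion: P1=9  P2=29  P3=12  P4=39  P5=16  P6=21
Waiting times: P1=0, P2=20, P3=4, P4=24, P5=6, P6=6
Average waiting = (0+20+4+24+6+6) / 6 = 60/6 = 10.00

10.00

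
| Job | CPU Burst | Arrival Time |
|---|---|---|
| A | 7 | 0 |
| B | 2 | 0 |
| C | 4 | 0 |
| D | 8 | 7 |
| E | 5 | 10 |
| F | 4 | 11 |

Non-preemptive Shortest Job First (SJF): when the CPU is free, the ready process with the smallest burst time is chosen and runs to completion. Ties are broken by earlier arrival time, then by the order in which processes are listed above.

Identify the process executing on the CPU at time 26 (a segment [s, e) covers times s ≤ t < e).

D

Gantt: | B 0-2 | C 2-6 | A 6-13 | F 13-17 | E 17-22 | D 22-30 |
Completion: A=13  B=2  C=6  D=30  E=22  F=17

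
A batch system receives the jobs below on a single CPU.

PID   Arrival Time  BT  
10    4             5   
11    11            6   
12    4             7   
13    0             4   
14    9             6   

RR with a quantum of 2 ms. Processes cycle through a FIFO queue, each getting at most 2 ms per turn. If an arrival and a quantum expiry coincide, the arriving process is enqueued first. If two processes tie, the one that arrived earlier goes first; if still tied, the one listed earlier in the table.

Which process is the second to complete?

10

Gantt: | 13 0-4 | 10 4-6 | 12 6-8 | 10 8-10 | 12 10-12 | 14 12-14 | 10 14-15 | 11 15-17 | 12 17-19 | 14 19-21 | 11 21-23 | 12 23-24 | 14 24-26 | 11 26-28 |
Completion: 10=15  11=28  12=24  13=4  14=26
Turnaround (C−A): 10=11  11=17  12=20  13=4  14=17
Finish order: 13 → 10 → 12 → 14 → 11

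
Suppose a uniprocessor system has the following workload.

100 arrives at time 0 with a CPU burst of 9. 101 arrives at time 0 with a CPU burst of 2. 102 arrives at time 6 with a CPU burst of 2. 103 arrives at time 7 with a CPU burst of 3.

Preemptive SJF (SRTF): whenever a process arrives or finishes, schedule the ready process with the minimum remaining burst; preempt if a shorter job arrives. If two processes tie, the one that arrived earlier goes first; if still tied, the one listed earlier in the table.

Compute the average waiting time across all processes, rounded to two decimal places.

2.00

Gantt: | 101 0-2 | 100 2-6 | 102 6-8 | 103 8-11 | 100 11-16 |
Completion: 100=16  101=2  102=8  103=11
Turnaround (C−A): 100=16  101=2  102=2  103=4
Waiting times: 100=7, 101=0, 102=0, 103=1
Average waiting = (7+0+0+1) / 4 = 8/4 = 2.00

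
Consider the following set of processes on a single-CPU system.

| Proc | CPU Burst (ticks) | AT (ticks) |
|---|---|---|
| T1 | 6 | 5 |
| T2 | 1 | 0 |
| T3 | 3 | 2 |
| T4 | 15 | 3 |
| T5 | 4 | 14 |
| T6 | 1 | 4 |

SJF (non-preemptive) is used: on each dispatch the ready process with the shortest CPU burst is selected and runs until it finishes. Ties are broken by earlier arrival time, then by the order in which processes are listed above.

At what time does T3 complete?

Gantt: | T2 0-1 | idle 1-2 | T3 2-5 | T6 5-6 | T1 6-12 | T4 12-27 | T5 27-31 |
Completion: T1=12  T2=1  T3=5  T4=27  T5=31  T6=6

5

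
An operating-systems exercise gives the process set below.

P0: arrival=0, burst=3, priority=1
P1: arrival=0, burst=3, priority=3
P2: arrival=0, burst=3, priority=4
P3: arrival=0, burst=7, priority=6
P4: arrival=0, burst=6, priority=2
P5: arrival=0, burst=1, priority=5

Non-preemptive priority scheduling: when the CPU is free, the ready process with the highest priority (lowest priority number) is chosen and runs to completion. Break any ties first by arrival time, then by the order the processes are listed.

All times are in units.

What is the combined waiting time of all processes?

Schedule: | P0 0-3 | P4 3-9 | P1 9-12 | P2 12-15 | P5 15-16 | P3 16-23 |
Completion: P0=3  P1=12  P2=15  P3=23  P4=9  P5=16
Waiting = turnaround − burst: P0=0, P1=9, P2=12, P3=16, P4=3, P5=15
Total waiting = 0 + 9 + 12 + 16 + 3 + 15 = 55

55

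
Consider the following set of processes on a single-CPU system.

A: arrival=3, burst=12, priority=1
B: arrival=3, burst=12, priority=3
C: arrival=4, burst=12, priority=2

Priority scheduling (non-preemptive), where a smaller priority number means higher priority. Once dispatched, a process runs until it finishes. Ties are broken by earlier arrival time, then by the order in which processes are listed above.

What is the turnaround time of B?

Schedule: | idle 0-3 | A 3-15 | C 15-27 | B 27-39 |
Completion: A=15  B=39  C=27
Turnaround(B) = completion − arrival = 39 − 3 = 36

36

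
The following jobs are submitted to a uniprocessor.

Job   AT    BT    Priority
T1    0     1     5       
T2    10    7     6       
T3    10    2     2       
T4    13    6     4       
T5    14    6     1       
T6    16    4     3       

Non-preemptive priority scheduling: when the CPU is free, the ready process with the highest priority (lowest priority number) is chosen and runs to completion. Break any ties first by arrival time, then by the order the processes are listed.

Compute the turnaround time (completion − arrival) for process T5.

11

Gantt: | T1 0-1 | idle 1-10 | T3 10-12 | T2 12-19 | T5 19-25 | T6 25-29 | T4 29-35 |
Completion: T1=1  T2=19  T3=12  T4=35  T5=25  T6=29
Turnaround (C−A): T1=1  T2=9  T3=2  T4=22  T5=11  T6=13
Turnaround(T5) = completion − arrival = 25 − 14 = 11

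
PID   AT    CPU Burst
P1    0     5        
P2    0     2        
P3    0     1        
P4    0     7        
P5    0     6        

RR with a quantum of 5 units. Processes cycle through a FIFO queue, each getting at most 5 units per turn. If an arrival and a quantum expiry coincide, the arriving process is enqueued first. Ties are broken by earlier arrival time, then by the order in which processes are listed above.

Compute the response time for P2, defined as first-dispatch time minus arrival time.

5

Gantt: | P1 0-5 | P2 5-7 | P3 7-8 | P4 8-13 | P5 13-18 | P4 18-20 | P5 20-21 |
Completion: P1=5  P2=7  P3=8  P4=20  P5=21
Turnaround (C−A): P1=5  P2=7  P3=8  P4=20  P5=21
Response(P2) = first start − arrival = 5 − 0 = 5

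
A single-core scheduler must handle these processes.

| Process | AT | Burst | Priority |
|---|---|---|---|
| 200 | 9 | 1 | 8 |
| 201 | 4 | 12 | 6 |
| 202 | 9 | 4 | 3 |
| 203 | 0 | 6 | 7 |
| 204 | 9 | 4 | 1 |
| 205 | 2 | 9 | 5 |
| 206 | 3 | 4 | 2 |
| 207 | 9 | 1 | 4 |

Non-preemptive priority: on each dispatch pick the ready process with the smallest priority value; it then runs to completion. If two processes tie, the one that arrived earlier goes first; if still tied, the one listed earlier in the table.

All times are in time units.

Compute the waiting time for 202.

5

Timeline: | 203 0-6 | 206 6-10 | 204 10-14 | 202 14-18 | 207 18-19 | 205 19-28 | 201 28-40 | 200 40-41 |
Completion: 200=41  201=40  202=18  203=6  204=14  205=28  206=10  207=19
Turnaround (C−A): 200=32  201=36  202=9  203=6  204=5  205=26  206=7  207=10
Waiting(202) = turnaround − burst = 9 − 4 = 5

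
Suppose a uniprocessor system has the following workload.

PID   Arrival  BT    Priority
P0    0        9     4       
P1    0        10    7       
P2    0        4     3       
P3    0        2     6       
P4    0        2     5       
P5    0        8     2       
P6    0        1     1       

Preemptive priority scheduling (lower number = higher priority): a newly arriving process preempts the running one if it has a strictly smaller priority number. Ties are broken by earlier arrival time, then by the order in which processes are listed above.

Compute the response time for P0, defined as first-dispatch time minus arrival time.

Timeline: | P6 0-1 | P5 1-9 | P2 9-13 | P0 13-22 | P4 22-24 | P3 24-26 | P1 26-36 |
Completion: P0=22  P1=36  P2=13  P3=26  P4=24  P5=9  P6=1
Response(P0) = first start − arrival = 13 − 0 = 13

13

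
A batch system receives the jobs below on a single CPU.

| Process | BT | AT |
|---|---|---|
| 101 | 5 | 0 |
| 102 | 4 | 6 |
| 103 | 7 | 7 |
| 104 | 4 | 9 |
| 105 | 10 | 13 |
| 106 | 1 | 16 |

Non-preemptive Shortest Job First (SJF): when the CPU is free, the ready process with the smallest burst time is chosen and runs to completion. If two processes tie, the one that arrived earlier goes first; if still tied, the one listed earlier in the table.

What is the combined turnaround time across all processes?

53

Timeline: | 101 0-5 | idle 5-6 | 102 6-10 | 104 10-14 | 103 14-21 | 106 21-22 | 105 22-32 |
Completion: 101=5  102=10  103=21  104=14  105=32  106=22
Turnaround (C−A): 101=5  102=4  103=14  104=5  105=19  106=6
Turnaround = completion − arrival: 101=5, 102=4, 103=14, 104=5, 105=19, 106=6
Total turnaround = 5 + 4 + 14 + 5 + 19 + 6 = 53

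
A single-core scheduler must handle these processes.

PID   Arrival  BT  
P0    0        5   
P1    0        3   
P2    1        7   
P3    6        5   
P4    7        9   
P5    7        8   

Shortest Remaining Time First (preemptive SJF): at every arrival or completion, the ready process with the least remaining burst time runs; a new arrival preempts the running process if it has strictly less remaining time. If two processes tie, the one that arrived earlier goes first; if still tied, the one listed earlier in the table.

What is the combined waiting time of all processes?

51

Schedule: | P1 0-3 | P0 3-8 | P3 8-13 | P2 13-20 | P5 20-28 | P4 28-37 |
Completion: P0=8  P1=3  P2=20  P3=13  P4=37  P5=28
Turnaround (C−A): P0=8  P1=3  P2=19  P3=7  P4=30  P5=21
Waiting = turnaround − burst: P0=3, P1=0, P2=12, P3=2, P4=21, P5=13
Total waiting = 3 + 0 + 12 + 2 + 21 + 13 = 51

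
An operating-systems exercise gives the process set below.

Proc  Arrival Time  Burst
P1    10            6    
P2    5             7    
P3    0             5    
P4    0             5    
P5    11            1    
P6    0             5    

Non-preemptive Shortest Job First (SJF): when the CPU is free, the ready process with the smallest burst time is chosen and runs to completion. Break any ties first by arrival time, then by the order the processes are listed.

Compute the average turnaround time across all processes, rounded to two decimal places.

11.83

Schedule: | P3 0-5 | P4 5-10 | P6 10-15 | P5 15-16 | P1 16-22 | P2 22-29 |
Completion: P1=22  P2=29  P3=5  P4=10  P5=16  P6=15
Turnaround (C−A): P1=12  P2=24  P3=5  P4=10  P5=5  P6=15
Turnaround times: P1=12, P2=24, P3=5, P4=10, P5=5, P6=15
Average turnaround = (12+24+5+10+5+15) / 6 = 71/6 = 11.83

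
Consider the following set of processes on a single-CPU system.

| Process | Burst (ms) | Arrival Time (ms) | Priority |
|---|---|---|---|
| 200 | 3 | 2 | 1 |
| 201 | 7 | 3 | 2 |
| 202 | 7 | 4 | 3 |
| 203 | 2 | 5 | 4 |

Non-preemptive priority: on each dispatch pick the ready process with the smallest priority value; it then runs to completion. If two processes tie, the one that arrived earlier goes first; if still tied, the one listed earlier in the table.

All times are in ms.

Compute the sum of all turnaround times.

Timeline: | idle 0-2 | 200 2-5 | 201 5-12 | 202 12-19 | 203 19-21 |
Completion: 200=5  201=12  202=19  203=21
Turnaround (C−A): 200=3  201=9  202=15  203=16
Turnaround = completion − arrival: 200=3, 201=9, 202=15, 203=16
Total turnaround = 3 + 9 + 15 + 16 = 43

43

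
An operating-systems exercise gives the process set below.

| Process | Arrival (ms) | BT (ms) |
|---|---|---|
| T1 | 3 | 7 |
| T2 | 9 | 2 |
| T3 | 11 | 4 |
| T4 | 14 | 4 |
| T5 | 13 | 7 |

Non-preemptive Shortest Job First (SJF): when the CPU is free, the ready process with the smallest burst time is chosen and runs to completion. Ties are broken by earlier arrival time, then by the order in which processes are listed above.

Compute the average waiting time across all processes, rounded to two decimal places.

Gantt: | idle 0-3 | T1 3-10 | T2 10-12 | T3 12-16 | T4 16-20 | T5 20-27 |
Completion: T1=10  T2=12  T3=16  T4=20  T5=27
Waiting times: T1=0, T2=1, T3=1, T4=2, T5=7
Average waiting = (0+1+1+2+7) / 5 = 11/5 = 2.20

2.20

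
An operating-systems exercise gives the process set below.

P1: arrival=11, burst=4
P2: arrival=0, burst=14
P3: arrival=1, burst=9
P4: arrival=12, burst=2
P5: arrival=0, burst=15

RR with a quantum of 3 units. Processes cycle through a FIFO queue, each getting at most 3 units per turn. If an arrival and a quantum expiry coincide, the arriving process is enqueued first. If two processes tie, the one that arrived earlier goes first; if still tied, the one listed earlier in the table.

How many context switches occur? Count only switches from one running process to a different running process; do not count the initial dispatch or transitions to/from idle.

15

Gantt: | P2 0-3 | P5 3-6 | P3 6-9 | P2 9-12 | P5 12-15 | P3 15-18 | P1 18-21 | P4 21-23 | P2 23-26 | P5 26-29 | P3 29-32 | P1 32-33 | P2 33-36 | P5 36-39 | P2 39-41 | P5 41-44 |
Completion: P1=33  P2=41  P3=32  P4=23  P5=44
Turnaround (C−A): P1=22  P2=41  P3=31  P4=11  P5=44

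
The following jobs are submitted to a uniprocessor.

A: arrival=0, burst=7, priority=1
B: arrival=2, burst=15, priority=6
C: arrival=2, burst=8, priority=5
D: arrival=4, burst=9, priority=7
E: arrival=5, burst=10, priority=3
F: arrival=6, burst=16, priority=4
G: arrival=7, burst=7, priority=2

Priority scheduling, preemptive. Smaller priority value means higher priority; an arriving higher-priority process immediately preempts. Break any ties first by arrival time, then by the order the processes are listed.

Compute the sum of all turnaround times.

242

Schedule: | A 0-7 | G 7-14 | E 14-24 | F 24-40 | C 40-48 | B 48-63 | D 63-72 |
Completion: A=7  B=63  C=48  D=72  E=24  F=40  G=14
Turnaround = completion − arrival: A=7, B=61, C=46, D=68, E=19, F=34, G=7
Total turnaround = 7 + 61 + 46 + 68 + 19 + 34 + 7 = 242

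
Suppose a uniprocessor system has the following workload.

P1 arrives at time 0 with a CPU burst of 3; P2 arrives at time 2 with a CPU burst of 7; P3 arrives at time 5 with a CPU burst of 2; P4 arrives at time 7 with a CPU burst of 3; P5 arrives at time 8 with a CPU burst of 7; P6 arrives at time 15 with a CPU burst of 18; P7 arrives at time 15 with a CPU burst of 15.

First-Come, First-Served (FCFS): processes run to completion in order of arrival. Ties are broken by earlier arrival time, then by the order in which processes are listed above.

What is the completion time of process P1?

Schedule: | P1 0-3 | P2 3-10 | P3 10-12 | P4 12-15 | P5 15-22 | P6 22-40 | P7 40-55 |
Completion: P1=3  P2=10  P3=12  P4=15  P5=22  P6=40  P7=55
Turnaround (C−A): P1=3  P2=8  P3=7  P4=8  P5=14  P6=25  P7=40

3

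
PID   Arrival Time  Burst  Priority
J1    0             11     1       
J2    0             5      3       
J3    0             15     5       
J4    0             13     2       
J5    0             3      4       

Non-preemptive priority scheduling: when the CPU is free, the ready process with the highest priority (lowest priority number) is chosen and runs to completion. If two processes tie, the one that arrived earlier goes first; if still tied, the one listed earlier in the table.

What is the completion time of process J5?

Timeline: | J1 0-11 | J4 11-24 | J2 24-29 | J5 29-32 | J3 32-47 |
Completion: J1=11  J2=29  J3=47  J4=24  J5=32
Turnaround (C−A): J1=11  J2=29  J3=47  J4=24  J5=32

32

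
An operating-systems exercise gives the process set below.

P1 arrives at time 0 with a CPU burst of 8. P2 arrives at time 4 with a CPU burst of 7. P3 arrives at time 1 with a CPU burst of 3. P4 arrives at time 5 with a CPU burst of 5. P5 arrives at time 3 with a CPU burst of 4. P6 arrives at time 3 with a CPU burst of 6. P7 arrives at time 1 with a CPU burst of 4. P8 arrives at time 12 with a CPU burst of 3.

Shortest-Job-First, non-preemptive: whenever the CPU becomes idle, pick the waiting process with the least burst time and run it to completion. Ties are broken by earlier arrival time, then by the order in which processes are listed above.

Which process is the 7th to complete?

Gantt: | P1 0-8 | P3 8-11 | P7 11-15 | P8 15-18 | P5 18-22 | P4 22-27 | P6 27-33 | P2 33-40 |
Completion: P1=8  P2=40  P3=11  P4=27  P5=22  P6=33  P7=15  P8=18
Finish order: P1 → P3 → P7 → P8 → P5 → P4 → P6 → P2

P6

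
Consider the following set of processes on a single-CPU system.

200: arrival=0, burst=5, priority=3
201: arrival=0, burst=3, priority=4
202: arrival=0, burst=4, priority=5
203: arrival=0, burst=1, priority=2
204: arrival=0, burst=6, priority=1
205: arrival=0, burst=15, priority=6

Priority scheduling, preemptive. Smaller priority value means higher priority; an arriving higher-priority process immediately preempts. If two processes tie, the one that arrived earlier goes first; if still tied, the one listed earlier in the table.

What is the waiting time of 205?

Gantt: | 204 0-6 | 203 6-7 | 200 7-12 | 201 12-15 | 202 15-19 | 205 19-34 |
Completion: 200=12  201=15  202=19  203=7  204=6  205=34
Waiting(205) = turnaround − burst = 34 − 15 = 19

19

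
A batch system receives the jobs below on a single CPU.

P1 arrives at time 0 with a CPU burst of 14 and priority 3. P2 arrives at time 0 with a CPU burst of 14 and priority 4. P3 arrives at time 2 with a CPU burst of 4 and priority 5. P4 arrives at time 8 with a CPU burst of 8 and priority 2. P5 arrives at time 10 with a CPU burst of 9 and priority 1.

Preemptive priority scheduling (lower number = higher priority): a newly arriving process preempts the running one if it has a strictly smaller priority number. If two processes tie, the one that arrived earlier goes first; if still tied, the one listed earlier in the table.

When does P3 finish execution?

Schedule: | P1 0-8 | P4 8-10 | P5 10-19 | P4 19-25 | P1 25-31 | P2 31-45 | P3 45-49 |
Completion: P1=31  P2=45  P3=49  P4=25  P5=19
Turnaround (C−A): P1=31  P2=45  P3=47  P4=17  P5=9

49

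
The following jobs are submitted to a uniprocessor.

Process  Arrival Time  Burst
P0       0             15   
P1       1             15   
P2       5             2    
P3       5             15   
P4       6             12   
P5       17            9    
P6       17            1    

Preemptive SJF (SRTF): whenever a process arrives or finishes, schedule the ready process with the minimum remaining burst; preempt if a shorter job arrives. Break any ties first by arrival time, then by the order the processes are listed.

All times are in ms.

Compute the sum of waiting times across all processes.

Timeline: | P0 0-5 | P2 5-7 | P0 7-17 | P6 17-18 | P5 18-27 | P4 27-39 | P1 39-54 | P3 54-69 |
Completion: P0=17  P1=54  P2=7  P3=69  P4=39  P5=27  P6=18
Waiting = turnaround − burst: P0=2, P1=38, P2=0, P3=49, P4=21, P5=1, P6=0
Total waiting = 2 + 38 + 0 + 49 + 21 + 1 + 0 = 111

111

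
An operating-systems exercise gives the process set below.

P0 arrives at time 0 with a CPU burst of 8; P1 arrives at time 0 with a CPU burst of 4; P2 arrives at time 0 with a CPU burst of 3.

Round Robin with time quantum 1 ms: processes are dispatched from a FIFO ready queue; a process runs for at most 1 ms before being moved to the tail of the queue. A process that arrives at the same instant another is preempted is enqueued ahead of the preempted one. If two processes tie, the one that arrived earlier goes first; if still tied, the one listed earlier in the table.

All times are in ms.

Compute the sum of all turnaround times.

Schedule: | P0 0-1 | P1 1-2 | P2 2-3 | P0 3-4 | P1 4-5 | P2 5-6 | P0 6-7 | P1 7-8 | P2 8-9 | P0 9-10 | P1 10-11 | P0 11-15 |
Completion: P0=15  P1=11  P2=9
Turnaround = completion − arrival: P0=15, P1=11, P2=9
Total turnaround = 15 + 11 + 9 = 35

35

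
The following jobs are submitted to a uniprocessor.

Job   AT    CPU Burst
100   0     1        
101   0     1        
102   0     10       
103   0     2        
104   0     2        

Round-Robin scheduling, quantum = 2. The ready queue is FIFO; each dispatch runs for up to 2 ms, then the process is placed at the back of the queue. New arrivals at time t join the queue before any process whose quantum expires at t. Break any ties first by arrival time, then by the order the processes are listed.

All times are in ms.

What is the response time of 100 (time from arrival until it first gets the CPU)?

0

Gantt: | 100 0-1 | 101 1-2 | 102 2-4 | 103 4-6 | 104 6-8 | 102 8-16 |
Completion: 100=1  101=2  102=16  103=6  104=8
Turnaround (C−A): 100=1  101=2  102=16  103=6  104=8
Response(100) = first start − arrival = 0 − 0 = 0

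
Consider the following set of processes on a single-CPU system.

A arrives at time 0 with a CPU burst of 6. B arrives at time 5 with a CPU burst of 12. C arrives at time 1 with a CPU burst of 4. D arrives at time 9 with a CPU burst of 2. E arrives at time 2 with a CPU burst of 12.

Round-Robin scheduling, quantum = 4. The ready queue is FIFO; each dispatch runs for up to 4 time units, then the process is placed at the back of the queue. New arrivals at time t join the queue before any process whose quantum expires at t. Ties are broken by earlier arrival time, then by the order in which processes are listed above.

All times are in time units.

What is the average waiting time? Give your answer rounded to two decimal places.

11.40

Schedule: | A 0-4 | C 4-8 | E 8-12 | A 12-14 | B 14-18 | D 18-20 | E 20-24 | B 24-28 | E 28-32 | B 32-36 |
Completion: A=14  B=36  C=8  D=20  E=32
Waiting times: A=8, B=19, C=3, D=9, E=18
Average waiting = (8+19+3+9+18) / 5 = 57/5 = 11.40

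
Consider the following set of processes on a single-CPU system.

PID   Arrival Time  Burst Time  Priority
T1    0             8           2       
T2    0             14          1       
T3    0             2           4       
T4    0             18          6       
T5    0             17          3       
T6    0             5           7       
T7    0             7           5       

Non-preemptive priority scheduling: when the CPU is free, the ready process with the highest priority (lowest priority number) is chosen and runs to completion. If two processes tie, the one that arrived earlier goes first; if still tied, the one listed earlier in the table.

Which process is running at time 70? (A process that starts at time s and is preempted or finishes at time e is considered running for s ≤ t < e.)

T6

Timeline: | T2 0-14 | T1 14-22 | T5 22-39 | T3 39-41 | T7 41-48 | T4 48-66 | T6 66-71 |
Completion: T1=22  T2=14  T3=41  T4=66  T5=39  T6=71  T7=48
Turnaround (C−A): T1=22  T2=14  T3=41  T4=66  T5=39  T6=71  T7=48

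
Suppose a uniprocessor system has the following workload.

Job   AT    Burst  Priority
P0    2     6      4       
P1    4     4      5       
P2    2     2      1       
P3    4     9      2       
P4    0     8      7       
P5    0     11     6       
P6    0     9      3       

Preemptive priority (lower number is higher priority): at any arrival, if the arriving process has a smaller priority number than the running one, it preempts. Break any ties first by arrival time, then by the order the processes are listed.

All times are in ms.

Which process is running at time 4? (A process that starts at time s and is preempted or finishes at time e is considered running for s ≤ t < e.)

P3

Schedule: | P6 0-2 | P2 2-4 | P3 4-13 | P6 13-20 | P0 20-26 | P1 26-30 | P5 30-41 | P4 41-49 |
Completion: P0=26  P1=30  P2=4  P3=13  P4=49  P5=41  P6=20
Turnaround (C−A): P0=24  P1=26  P2=2  P3=9  P4=49  P5=41  P6=20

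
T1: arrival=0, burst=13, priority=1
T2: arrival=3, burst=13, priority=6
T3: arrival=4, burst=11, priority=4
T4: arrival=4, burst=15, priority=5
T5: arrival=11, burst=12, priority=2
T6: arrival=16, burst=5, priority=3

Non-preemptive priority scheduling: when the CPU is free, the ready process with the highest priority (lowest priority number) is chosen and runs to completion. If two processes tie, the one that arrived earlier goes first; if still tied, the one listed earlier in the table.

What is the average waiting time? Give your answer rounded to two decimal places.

Schedule: | T1 0-13 | T5 13-25 | T6 25-30 | T3 30-41 | T4 41-56 | T2 56-69 |
Completion: T1=13  T2=69  T3=41  T4=56  T5=25  T6=30
Waiting times: T1=0, T2=53, T3=26, T4=37, T5=2, T6=9
Average waiting = (0+53+26+37+2+9) / 6 = 127/6 = 21.17

21.17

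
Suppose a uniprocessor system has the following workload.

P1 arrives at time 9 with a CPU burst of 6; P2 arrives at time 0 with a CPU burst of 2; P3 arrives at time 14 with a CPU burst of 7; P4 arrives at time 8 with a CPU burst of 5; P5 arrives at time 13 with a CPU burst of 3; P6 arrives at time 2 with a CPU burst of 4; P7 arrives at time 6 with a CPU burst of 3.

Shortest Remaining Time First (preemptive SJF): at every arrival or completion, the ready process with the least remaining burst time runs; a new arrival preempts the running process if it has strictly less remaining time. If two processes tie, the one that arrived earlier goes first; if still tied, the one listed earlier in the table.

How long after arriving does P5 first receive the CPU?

Schedule: | P2 0-2 | P6 2-6 | P7 6-9 | P4 9-14 | P5 14-17 | P1 17-23 | P3 23-30 |
Completion: P1=23  P2=2  P3=30  P4=14  P5=17  P6=6  P7=9
Response(P5) = first start − arrival = 14 − 13 = 1

1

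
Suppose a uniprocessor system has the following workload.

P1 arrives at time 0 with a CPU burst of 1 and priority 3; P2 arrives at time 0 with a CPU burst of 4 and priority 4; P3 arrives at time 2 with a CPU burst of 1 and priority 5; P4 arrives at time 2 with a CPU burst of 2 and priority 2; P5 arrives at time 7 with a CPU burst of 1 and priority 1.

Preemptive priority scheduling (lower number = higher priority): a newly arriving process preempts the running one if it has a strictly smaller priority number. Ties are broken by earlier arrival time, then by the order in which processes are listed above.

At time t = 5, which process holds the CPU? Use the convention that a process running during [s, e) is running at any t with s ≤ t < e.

P2

Timeline: | P1 0-1 | P2 1-2 | P4 2-4 | P2 4-7 | P5 7-8 | P3 8-9 |
Completion: P1=1  P2=7  P3=9  P4=4  P5=8
Turnaround (C−A): P1=1  P2=7  P3=7  P4=2  P5=1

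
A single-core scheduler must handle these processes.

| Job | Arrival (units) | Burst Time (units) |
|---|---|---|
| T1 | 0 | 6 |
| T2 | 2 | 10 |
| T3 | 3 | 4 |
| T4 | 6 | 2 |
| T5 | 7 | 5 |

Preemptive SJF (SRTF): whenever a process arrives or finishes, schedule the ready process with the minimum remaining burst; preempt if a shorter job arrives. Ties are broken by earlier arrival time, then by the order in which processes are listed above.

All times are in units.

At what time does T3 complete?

12

Timeline: | T1 0-6 | T4 6-8 | T3 8-12 | T5 12-17 | T2 17-27 |
Completion: T1=6  T2=27  T3=12  T4=8  T5=17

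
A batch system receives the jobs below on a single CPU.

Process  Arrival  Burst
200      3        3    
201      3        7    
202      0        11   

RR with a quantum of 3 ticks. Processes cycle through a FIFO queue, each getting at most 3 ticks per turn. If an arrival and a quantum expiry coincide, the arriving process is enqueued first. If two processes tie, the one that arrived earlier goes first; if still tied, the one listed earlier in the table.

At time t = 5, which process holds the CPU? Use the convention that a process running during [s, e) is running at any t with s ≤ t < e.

200

Schedule: | 202 0-3 | 200 3-6 | 201 6-9 | 202 9-12 | 201 12-15 | 202 15-18 | 201 18-19 | 202 19-21 |
Completion: 200=6  201=19  202=21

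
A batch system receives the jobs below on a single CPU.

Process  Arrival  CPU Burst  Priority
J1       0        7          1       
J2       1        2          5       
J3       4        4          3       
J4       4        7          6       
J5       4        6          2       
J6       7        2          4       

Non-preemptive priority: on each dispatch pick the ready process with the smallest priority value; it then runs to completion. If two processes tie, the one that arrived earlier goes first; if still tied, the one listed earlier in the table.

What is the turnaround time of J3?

13

Timeline: | J1 0-7 | J5 7-13 | J3 13-17 | J6 17-19 | J2 19-21 | J4 21-28 |
Completion: J1=7  J2=21  J3=17  J4=28  J5=13  J6=19
Turnaround (C−A): J1=7  J2=20  J3=13  J4=24  J5=9  J6=12
Turnaround(J3) = completion − arrival = 17 − 4 = 13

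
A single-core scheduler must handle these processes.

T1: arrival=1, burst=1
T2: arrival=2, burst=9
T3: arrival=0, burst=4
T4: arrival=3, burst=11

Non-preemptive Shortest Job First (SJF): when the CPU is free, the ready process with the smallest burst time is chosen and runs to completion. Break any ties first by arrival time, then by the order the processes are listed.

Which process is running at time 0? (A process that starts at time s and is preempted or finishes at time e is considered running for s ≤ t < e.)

Timeline: | T3 0-4 | T1 4-5 | T2 5-14 | T4 14-25 |
Completion: T1=5  T2=14  T3=4  T4=25
Turnaround (C−A): T1=4  T2=12  T3=4  T4=22

T3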